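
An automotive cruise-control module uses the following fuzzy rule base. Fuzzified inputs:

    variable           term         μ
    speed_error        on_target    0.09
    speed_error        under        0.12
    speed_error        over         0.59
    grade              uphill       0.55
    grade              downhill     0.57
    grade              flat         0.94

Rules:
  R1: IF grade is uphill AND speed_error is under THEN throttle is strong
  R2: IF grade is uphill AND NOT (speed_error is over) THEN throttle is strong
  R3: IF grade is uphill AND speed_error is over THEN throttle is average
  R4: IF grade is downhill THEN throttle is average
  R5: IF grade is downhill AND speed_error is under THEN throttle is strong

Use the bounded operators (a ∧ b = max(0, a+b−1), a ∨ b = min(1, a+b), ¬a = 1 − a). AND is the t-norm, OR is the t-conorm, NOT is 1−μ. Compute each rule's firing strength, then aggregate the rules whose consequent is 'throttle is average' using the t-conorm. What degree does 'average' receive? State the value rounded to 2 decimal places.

0.71

R1: uphill=0.55, under=0.12; AND[max(0, a+b−1)] → w = 0.00
R2: uphill=0.55, ¬over=1−0.59=0.41; AND[max(0, a+b−1)] → w = 0.00
R3: uphill=0.55, over=0.59; AND[max(0, a+b−1)] → w = 0.14
R4: downhill=0.57 → w = 0.57
R5: downhill=0.57, under=0.12; AND[max(0, a+b−1)] → w = 0.00
Rules with consequent 'average': {R3, R4} → strengths 0.14, 0.57
Aggregate via t-conorm [min(1, a+b)]: 0.71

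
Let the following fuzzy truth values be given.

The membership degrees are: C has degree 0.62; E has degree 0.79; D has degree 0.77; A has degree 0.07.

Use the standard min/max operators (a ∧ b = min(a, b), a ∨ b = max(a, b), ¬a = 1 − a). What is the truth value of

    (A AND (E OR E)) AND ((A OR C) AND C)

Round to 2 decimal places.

0.07

E OR E = max(a, b) on (0.79, 0.79) = 0.79
A AND (E OR E) = min(a, b) on (0.07, 0.79) = 0.07
A OR C = max(a, b) on (0.07, 0.62) = 0.62
(A OR C) AND C = min(a, b) on (0.62, 0.62) = 0.62
(A AND (E OR E)) AND ((A OR C) AND C) = min(a, b) on (0.07, 0.62) = 0.07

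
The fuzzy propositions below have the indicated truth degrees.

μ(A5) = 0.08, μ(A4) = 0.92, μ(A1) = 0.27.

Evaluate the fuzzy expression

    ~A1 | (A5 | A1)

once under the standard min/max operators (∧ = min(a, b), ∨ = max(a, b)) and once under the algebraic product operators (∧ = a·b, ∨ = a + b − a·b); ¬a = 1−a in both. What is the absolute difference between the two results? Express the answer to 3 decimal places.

0.089

Under standard min/max:
  ~A1 = 1 − 0.27 = 0.73
  A5 | A1 = max(a, b) on (0.08, 0.27) = 0.27
  ~A1 | (A5 | A1) = max(a, b) on (0.73, 0.27) = 0.73
  → value = 0.7300
Under algebraic product:
  ~A1 = 1 − 0.2700 = 0.7300
  A5 | A1 = a + b − a·b on (0.0800, 0.2700) = 0.3284
  ~A1 | (A5 | A1) = a + b − a·b on (0.7300, 0.3284) = 0.8187
  → value = 0.8187
|0.7300 − 0.8187| = 0.089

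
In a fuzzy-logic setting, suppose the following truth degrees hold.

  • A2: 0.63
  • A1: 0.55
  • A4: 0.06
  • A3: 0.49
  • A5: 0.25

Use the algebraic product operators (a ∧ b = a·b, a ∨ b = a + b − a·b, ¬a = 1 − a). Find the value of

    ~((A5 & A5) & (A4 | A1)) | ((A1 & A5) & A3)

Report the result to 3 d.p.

0.966

A5 & A5 = a·b on (0.2500, 0.2500) = 0.0625
A4 | A1 = a + b − a·b on (0.0600, 0.5500) = 0.5770
(A5 & A5) & (A4 | A1) = a·b on (0.0625, 0.5770) = 0.0361
~((A5 & A5) & (A4 | A1)) = 1 − 0.0361 = 0.9639
A1 & A5 = a·b on (0.5500, 0.2500) = 0.1375
(A1 & A5) & A3 = a·b on (0.1375, 0.4900) = 0.0674
~((A5 & A5) & (A4 | A1)) | ((A1 & A5) & A3) = a + b − a·b on (0.9639, 0.0674) = 0.9664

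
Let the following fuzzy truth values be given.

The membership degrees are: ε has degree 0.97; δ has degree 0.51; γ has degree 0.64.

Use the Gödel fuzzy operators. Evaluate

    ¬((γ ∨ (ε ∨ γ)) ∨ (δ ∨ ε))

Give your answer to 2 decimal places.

0.03

ε ∨ γ = max(a, b) on (0.97, 0.64) = 0.97
γ ∨ (ε ∨ γ) = max(a, b) on (0.64, 0.97) = 0.97
δ ∨ ε = max(a, b) on (0.51, 0.97) = 0.97
(γ ∨ (ε ∨ γ)) ∨ (δ ∨ ε) = max(a, b) on (0.97, 0.97) = 0.97
¬((γ ∨ (ε ∨ γ)) ∨ (δ ∨ ε)) = 1 − 0.97 = 0.03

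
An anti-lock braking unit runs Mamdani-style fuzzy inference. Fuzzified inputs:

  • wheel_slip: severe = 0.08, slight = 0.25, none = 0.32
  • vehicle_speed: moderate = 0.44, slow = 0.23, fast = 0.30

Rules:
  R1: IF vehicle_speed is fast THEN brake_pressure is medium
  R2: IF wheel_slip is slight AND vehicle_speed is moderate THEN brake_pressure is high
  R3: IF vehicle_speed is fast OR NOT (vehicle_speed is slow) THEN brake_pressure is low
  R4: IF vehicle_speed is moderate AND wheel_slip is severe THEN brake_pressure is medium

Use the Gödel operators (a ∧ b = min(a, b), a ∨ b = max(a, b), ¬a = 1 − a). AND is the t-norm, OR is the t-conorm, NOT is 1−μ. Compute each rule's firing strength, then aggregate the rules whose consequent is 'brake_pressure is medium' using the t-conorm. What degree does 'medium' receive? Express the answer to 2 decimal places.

0.30

R1: fast=0.30 → w = 0.30
R2: slight=0.25, moderate=0.44; AND[min(a, b)] → w = 0.25
R3: fast=0.30, ¬slow=1−0.23=0.77; OR[max(a, b)] → w = 0.77
R4: moderate=0.44, severe=0.08; AND[min(a, b)] → w = 0.08
Rules with consequent 'medium': {R1, R4} → strengths 0.30, 0.08
Aggregate via t-conorm [max(a, b)]: 0.30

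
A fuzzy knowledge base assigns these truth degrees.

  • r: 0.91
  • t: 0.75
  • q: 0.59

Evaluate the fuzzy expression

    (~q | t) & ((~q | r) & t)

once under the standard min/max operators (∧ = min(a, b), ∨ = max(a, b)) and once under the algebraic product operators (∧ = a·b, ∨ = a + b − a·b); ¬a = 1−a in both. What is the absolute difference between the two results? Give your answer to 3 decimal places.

Under standard min/max:
  ~q = 1 − 0.59 = 0.41
  ~q | t = max(a, b) on (0.41, 0.75) = 0.75
  ~q = 1 − 0.59 = 0.41
  ~q | r = max(a, b) on (0.41, 0.91) = 0.91
  (~q | r) & t = min(a, b) on (0.91, 0.75) = 0.75
  (~q | t) & ((~q | r) & t) = min(a, b) on (0.75, 0.75) = 0.75
  → value = 0.7500
Under algebraic product:
  ~q = 1 − 0.5900 = 0.4100
  ~q | t = a + b − a·b on (0.4100, 0.7500) = 0.8525
  ~q = 1 − 0.5900 = 0.4100
  ~q | r = a + b − a·b on (0.4100, 0.9100) = 0.9469
  (~q | r) & t = a·b on (0.9469, 0.7500) = 0.7102
  (~q | t) & ((~q | r) & t) = a·b on (0.8525, 0.7102) = 0.6054
  → value = 0.6054
|0.7500 − 0.6054| = 0.145

0.145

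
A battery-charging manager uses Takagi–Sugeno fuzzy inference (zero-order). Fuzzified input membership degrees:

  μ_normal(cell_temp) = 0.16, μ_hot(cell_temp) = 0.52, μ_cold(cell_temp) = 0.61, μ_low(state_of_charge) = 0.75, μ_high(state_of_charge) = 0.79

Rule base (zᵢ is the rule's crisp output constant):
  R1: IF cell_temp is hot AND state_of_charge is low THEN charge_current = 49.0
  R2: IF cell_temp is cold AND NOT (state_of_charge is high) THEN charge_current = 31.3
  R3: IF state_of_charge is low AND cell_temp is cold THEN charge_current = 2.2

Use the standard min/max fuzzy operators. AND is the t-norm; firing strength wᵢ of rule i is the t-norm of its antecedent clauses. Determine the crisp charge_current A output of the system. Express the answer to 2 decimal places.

24.92

R1 (z=49.0): hot=0.52, low=0.75; AND[min(a, b)] → w = 0.52
R2 (z=31.3): cold=0.61, ¬high=1−0.79=0.21; AND[min(a, b)] → w = 0.21
R3 (z=2.2): low=0.75, cold=0.61; AND[min(a, b)] → w = 0.61
Weighted average = (0.52·49.0 + 0.21·31.3 + 0.61·2.2) / (0.52 + 0.21 + 0.61)
  = 33.3950 / 1.3400 = 24.92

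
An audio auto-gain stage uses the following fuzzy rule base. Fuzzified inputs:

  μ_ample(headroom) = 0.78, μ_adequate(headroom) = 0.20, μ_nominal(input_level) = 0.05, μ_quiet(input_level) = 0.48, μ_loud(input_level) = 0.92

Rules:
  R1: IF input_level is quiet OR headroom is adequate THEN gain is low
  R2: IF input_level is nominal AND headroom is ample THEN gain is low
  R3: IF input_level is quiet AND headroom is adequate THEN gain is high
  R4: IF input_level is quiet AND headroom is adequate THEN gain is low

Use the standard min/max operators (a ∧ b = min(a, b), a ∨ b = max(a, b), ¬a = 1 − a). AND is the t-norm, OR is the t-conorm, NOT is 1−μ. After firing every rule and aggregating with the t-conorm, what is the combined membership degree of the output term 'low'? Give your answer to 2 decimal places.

R1: quiet=0.48, adequate=0.20; OR[max(a, b)] → w = 0.48
R2: nominal=0.05, ample=0.78; AND[min(a, b)] → w = 0.05
R3: quiet=0.48, adequate=0.20; AND[min(a, b)] → w = 0.20
R4: quiet=0.48, adequate=0.20; AND[min(a, b)] → w = 0.20
Rules with consequent 'low': {R1, R2, R4} → strengths 0.48, 0.05, 0.20
Aggregate via t-conorm [max(a, b)]: 0.48

0.48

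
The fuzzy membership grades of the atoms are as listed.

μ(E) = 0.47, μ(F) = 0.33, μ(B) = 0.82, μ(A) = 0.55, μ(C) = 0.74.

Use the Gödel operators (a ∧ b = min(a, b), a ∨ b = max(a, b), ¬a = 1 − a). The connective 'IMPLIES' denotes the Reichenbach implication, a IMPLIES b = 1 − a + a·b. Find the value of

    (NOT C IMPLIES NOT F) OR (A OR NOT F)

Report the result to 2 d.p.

0.91

NOT C = 1 − 0.74 = 0.26
NOT F = 1 − 0.33 = 0.67
NOT C IMPLIES NOT F  [Reichenbach: 1 − a + a·b] with a=0.26, b=0.67 → 0.91
NOT F = 1 − 0.33 = 0.67
A OR NOT F = max(a, b) on (0.55, 0.67) = 0.67
(NOT C IMPLIES NOT F) OR (A OR NOT F) = max(a, b) on (0.91, 0.67) = 0.91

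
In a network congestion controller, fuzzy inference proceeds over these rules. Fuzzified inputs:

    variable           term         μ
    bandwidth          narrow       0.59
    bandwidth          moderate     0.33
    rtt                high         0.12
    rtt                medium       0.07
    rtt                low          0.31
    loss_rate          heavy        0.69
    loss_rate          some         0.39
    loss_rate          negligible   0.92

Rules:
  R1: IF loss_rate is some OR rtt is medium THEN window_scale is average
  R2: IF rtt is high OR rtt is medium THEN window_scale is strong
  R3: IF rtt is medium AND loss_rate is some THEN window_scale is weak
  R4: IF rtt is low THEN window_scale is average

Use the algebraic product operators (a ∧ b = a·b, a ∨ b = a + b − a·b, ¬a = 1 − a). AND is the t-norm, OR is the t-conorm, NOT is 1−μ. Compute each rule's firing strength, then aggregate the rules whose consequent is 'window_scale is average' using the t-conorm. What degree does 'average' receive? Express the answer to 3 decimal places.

0.609

R1: some=0.39, medium=0.07; OR[a + b − a·b] → w = 0.4327
R2: high=0.12, medium=0.07; OR[a + b − a·b] → w = 0.1816
R3: medium=0.07, some=0.39; AND[a·b] → w = 0.0273
R4: low=0.31 → w = 0.3100
Rules with consequent 'average': {R1, R4} → strengths 0.4327, 0.3100
Aggregate via t-conorm [a + b − a·b]: 0.6086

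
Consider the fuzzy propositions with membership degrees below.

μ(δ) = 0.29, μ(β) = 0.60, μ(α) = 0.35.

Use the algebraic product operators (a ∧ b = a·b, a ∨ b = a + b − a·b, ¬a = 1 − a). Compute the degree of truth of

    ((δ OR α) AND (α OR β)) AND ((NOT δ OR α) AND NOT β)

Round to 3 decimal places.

δ OR α = a + b − a·b on (0.2900, 0.3500) = 0.5385
α OR β = a + b − a·b on (0.3500, 0.6000) = 0.7400
(δ OR α) AND (α OR β) = a·b on (0.5385, 0.7400) = 0.3985
NOT δ = 1 − 0.2900 = 0.7100
NOT δ OR α = a + b − a·b on (0.7100, 0.3500) = 0.8115
NOT β = 1 − 0.6000 = 0.4000
(NOT δ OR α) AND NOT β = a·b on (0.8115, 0.4000) = 0.3246
((δ OR α) AND (α OR β)) AND ((NOT δ OR α) AND NOT β) = a·b on (0.3985, 0.3246) = 0.1293

0.129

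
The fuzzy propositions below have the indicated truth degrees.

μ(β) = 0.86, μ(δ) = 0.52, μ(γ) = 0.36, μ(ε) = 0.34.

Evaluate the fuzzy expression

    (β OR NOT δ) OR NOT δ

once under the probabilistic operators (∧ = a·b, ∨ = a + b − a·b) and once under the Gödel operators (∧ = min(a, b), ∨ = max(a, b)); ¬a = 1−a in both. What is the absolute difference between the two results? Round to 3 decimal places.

0.102

Under probabilistic:
  NOT δ = 1 − 0.5200 = 0.4800
  β OR NOT δ = a + b − a·b on (0.8600, 0.4800) = 0.9272
  NOT δ = 1 − 0.5200 = 0.4800
  (β OR NOT δ) OR NOT δ = a + b − a·b on (0.9272, 0.4800) = 0.9621
  → value = 0.9621
Under Gödel:
  NOT δ = 1 − 0.52 = 0.48
  β OR NOT δ = max(a, b) on (0.86, 0.48) = 0.86
  NOT δ = 1 − 0.52 = 0.48
  (β OR NOT δ) OR NOT δ = max(a, b) on (0.86, 0.48) = 0.86
  → value = 0.8600
|0.9621 − 0.8600| = 0.102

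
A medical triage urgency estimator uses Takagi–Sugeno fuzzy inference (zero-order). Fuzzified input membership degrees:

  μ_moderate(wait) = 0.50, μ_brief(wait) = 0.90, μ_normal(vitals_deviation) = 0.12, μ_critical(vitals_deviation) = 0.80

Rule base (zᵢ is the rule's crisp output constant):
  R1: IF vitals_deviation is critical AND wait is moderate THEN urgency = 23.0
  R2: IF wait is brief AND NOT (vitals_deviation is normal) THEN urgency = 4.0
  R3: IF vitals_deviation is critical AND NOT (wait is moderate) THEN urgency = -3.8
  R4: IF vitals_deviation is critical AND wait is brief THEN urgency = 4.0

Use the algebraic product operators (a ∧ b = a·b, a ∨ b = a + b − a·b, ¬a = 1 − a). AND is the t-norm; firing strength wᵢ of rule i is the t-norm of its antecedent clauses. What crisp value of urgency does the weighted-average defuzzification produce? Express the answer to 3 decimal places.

5.938

R1 (z=23.0): critical=0.80, moderate=0.50; AND[a·b] → w = 0.4000
R2 (z=4.0): brief=0.90, ¬normal=1−0.12=0.88; AND[a·b] → w = 0.7920
R3 (z=-3.8): critical=0.80, ¬moderate=1−0.50=0.50; AND[a·b] → w = 0.4000
R4 (z=4.0): critical=0.80, brief=0.90; AND[a·b] → w = 0.7200
Weighted average = (0.4000·23.0 + 0.7920·4.0 + 0.4000·-3.8 + 0.7200·4.0) / (0.4000 + 0.7920 + 0.4000 + 0.7200)
  = 13.7280 / 2.3120 = 5.938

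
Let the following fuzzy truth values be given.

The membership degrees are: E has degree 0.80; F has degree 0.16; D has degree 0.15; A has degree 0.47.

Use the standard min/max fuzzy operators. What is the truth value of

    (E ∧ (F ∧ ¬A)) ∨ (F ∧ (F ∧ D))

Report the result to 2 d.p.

0.16

¬A = 1 − 0.47 = 0.53
F ∧ ¬A = min(a, b) on (0.16, 0.53) = 0.16
E ∧ (F ∧ ¬A) = min(a, b) on (0.80, 0.16) = 0.16
F ∧ D = min(a, b) on (0.16, 0.15) = 0.15
F ∧ (F ∧ D) = min(a, b) on (0.16, 0.15) = 0.15
(E ∧ (F ∧ ¬A)) ∨ (F ∧ (F ∧ D)) = max(a, b) on (0.16, 0.15) = 0.16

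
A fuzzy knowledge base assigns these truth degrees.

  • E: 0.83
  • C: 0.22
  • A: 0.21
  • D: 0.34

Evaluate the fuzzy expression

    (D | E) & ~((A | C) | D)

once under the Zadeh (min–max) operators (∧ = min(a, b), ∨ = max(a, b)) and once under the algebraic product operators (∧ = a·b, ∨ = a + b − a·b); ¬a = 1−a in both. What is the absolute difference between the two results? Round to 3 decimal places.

0.299

Under Zadeh (min–max):
  D | E = max(a, b) on (0.34, 0.83) = 0.83
  A | C = max(a, b) on (0.21, 0.22) = 0.22
  (A | C) | D = max(a, b) on (0.22, 0.34) = 0.34
  ~((A | C) | D) = 1 − 0.34 = 0.66
  (D | E) & ~((A | C) | D) = min(a, b) on (0.83, 0.66) = 0.66
  → value = 0.6600
Under algebraic product:
  D | E = a + b − a·b on (0.3400, 0.8300) = 0.8878
  A | C = a + b − a·b on (0.2100, 0.2200) = 0.3838
  (A | C) | D = a + b − a·b on (0.3838, 0.3400) = 0.5933
  ~((A | C) | D) = 1 − 0.5933 = 0.4067
  (D | E) & ~((A | C) | D) = a·b on (0.8878, 0.4067) = 0.3611
  → value = 0.3611
|0.6600 − 0.3611| = 0.299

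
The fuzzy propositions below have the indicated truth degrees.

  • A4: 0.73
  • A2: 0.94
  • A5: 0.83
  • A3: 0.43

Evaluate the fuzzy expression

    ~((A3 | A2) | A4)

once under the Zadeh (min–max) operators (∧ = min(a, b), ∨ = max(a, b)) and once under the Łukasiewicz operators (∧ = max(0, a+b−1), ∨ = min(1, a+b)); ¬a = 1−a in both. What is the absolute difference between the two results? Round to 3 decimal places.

0.060

Under Zadeh (min–max):
  A3 | A2 = max(a, b) on (0.43, 0.94) = 0.94
  (A3 | A2) | A4 = max(a, b) on (0.94, 0.73) = 0.94
  ~((A3 | A2) | A4) = 1 − 0.94 = 0.06
  → value = 0.0600
Under Łukasiewicz:
  A3 | A2 = min(1, a+b) on (0.43, 0.94) = 1.00
  (A3 | A2) | A4 = min(1, a+b) on (1.00, 0.73) = 1.00
  ~((A3 | A2) | A4) = 1 − 1.00 = 0.00
  → value = 0.0000
|0.0600 − 0.0000| = 0.060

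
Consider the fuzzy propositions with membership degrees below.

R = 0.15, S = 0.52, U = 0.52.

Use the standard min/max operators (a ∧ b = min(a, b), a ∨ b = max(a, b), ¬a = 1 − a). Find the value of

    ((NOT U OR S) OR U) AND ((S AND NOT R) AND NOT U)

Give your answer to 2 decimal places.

NOT U = 1 − 0.52 = 0.48
NOT U OR S = max(a, b) on (0.48, 0.52) = 0.52
(NOT U OR S) OR U = max(a, b) on (0.52, 0.52) = 0.52
NOT R = 1 − 0.15 = 0.85
S AND NOT R = min(a, b) on (0.52, 0.85) = 0.52
NOT U = 1 − 0.52 = 0.48
(S AND NOT R) AND NOT U = min(a, b) on (0.52, 0.48) = 0.48
((NOT U OR S) OR U) AND ((S AND NOT R) AND NOT U) = min(a, b) on (0.52, 0.48) = 0.48

0.48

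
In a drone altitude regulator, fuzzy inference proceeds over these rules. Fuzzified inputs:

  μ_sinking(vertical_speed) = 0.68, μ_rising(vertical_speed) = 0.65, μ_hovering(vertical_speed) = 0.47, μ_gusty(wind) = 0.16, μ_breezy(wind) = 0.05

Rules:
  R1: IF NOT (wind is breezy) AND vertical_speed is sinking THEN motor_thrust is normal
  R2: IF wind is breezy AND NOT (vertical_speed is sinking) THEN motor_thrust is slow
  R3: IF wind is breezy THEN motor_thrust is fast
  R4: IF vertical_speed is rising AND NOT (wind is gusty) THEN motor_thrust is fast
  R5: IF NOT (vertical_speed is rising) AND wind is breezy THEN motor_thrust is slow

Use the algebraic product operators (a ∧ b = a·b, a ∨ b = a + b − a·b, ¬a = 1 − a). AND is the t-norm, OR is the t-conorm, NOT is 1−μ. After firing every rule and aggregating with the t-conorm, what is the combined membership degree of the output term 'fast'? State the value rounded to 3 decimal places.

R1: ¬breezy=1−0.05=0.95, sinking=0.68; AND[a·b] → w = 0.6460
R2: breezy=0.05, ¬sinking=1−0.68=0.32; AND[a·b] → w = 0.0160
R3: breezy=0.05 → w = 0.0500
R4: rising=0.65, ¬gusty=1−0.16=0.84; AND[a·b] → w = 0.5460
R5: ¬rising=1−0.65=0.35, breezy=0.05; AND[a·b] → w = 0.0175
Rules with consequent 'fast': {R3, R4} → strengths 0.0500, 0.5460
Aggregate via t-conorm [a + b − a·b]: 0.5687

0.569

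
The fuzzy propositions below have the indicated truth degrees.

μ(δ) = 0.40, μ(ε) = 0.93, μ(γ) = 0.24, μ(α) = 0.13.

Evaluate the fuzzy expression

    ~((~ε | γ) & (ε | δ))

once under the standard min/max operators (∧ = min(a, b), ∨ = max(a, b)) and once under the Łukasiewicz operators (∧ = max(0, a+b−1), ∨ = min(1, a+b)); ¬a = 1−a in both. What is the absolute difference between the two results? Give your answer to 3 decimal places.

0.070

Under standard min/max:
  ~ε = 1 − 0.93 = 0.07
  ~ε | γ = max(a, b) on (0.07, 0.24) = 0.24
  ε | δ = max(a, b) on (0.93, 0.40) = 0.93
  (~ε | γ) & (ε | δ) = min(a, b) on (0.24, 0.93) = 0.24
  ~((~ε | γ) & (ε | δ)) = 1 − 0.24 = 0.76
  → value = 0.7600
Under Łukasiewicz:
  ~ε = 1 − 0.93 = 0.07
  ~ε | γ = min(1, a+b) on (0.07, 0.24) = 0.31
  ε | δ = min(1, a+b) on (0.93, 0.40) = 1.00
  (~ε | γ) & (ε | δ) = max(0, a+b−1) on (0.31, 1.00) = 0.31
  ~((~ε | γ) & (ε | δ)) = 1 − 0.31 = 0.69
  → value = 0.6900
|0.7600 − 0.6900| = 0.070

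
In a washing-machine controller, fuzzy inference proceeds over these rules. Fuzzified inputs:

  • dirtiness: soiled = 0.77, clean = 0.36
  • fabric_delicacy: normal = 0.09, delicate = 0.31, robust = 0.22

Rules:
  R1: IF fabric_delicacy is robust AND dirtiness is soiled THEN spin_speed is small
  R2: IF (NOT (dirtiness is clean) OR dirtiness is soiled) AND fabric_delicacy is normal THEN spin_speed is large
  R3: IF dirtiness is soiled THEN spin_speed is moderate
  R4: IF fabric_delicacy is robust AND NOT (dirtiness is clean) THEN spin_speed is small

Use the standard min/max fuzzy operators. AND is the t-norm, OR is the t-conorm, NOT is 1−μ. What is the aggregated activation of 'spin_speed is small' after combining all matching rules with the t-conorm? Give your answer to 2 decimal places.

R1: robust=0.22, soiled=0.77; AND[min(a, b)] → w = 0.22
R2: (¬clean=1−0.36=0.64 OR soiled=0.77) = 0.77; AND[min(a, b)] with normal=0.09 → w = 0.09
R3: soiled=0.77 → w = 0.77
R4: robust=0.22, ¬clean=1−0.36=0.64; AND[min(a, b)] → w = 0.22
Rules with consequent 'small': {R1, R4} → strengths 0.22, 0.22
Aggregate via t-conorm [max(a, b)]: 0.22

0.22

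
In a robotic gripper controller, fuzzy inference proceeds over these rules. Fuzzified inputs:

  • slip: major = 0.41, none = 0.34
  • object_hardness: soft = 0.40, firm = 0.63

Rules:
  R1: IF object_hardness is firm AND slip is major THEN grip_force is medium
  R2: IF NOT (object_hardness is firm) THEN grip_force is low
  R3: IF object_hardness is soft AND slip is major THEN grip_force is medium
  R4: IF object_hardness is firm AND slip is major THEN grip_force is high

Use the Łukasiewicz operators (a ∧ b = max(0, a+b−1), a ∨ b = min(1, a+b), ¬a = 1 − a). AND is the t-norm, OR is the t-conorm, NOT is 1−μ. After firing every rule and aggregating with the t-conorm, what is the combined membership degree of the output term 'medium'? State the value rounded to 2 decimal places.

R1: firm=0.63, major=0.41; AND[max(0, a+b−1)] → w = 0.04
R2: ¬firm=1−0.63=0.37 → w = 0.37
R3: soft=0.40, major=0.41; AND[max(0, a+b−1)] → w = 0.00
R4: firm=0.63, major=0.41; AND[max(0, a+b−1)] → w = 0.04
Rules with consequent 'medium': {R1, R3} → strengths 0.04, 0.00
Aggregate via t-conorm [min(1, a+b)]: 0.04

0.04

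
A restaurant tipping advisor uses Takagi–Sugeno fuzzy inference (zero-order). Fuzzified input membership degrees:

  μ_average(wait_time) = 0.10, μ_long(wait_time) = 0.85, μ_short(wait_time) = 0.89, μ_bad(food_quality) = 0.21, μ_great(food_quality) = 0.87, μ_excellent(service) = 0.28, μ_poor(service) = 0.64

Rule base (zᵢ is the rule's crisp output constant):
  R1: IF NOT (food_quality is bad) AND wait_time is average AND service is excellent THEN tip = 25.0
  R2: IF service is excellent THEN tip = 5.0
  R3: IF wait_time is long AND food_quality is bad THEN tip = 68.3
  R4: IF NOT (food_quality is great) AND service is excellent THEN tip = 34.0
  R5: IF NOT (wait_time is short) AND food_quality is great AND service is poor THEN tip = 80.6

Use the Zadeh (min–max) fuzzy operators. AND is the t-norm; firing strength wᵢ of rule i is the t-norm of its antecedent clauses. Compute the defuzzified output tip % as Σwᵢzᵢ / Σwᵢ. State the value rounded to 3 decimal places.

R1 (z=25.0): ¬bad=1−0.21=0.79, average=0.10, excellent=0.28; AND[min(a, b)] → w = 0.10
R2 (z=5.0): excellent=0.28 → w = 0.28
R3 (z=68.3): long=0.85, bad=0.21; AND[min(a, b)] → w = 0.21
R4 (z=34.0): ¬great=1−0.87=0.13, excellent=0.28; AND[min(a, b)] → w = 0.13
R5 (z=80.6): ¬short=1−0.89=0.11, great=0.87, poor=0.64; AND[min(a, b)] → w = 0.11
Weighted average = (0.10·25.0 + 0.28·5.0 + 0.21·68.3 + 0.13·34.0 + 0.11·80.6) / (0.10 + 0.28 + 0.21 + 0.13 + 0.11)
  = 31.5290 / 0.8300 = 37.987

37.987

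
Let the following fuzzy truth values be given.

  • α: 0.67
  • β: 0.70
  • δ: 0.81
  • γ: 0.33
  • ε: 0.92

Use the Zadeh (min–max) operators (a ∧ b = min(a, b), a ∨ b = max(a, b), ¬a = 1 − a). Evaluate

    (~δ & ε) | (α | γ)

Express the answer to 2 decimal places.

0.67

~δ = 1 − 0.81 = 0.19
~δ & ε = min(a, b) on (0.19, 0.92) = 0.19
α | γ = max(a, b) on (0.67, 0.33) = 0.67
(~δ & ε) | (α | γ) = max(a, b) on (0.19, 0.67) = 0.67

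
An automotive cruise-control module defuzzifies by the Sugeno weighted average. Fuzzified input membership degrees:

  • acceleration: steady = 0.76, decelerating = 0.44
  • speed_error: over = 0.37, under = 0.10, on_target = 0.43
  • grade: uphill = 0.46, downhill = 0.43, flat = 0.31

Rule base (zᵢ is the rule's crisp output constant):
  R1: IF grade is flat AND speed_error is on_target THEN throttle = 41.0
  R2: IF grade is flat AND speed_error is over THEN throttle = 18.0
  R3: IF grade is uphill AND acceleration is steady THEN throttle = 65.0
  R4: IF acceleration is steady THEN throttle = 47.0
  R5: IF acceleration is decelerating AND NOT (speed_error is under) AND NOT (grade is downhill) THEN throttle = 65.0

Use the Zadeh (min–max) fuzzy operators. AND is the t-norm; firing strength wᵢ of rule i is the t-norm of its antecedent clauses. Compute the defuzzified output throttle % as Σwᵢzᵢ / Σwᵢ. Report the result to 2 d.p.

R1 (z=41.0): flat=0.31, on_target=0.43; AND[min(a, b)] → w = 0.31
R2 (z=18.0): flat=0.31, over=0.37; AND[min(a, b)] → w = 0.31
R3 (z=65.0): uphill=0.46, steady=0.76; AND[min(a, b)] → w = 0.46
R4 (z=47.0): steady=0.76 → w = 0.76
R5 (z=65.0): decelerating=0.44, ¬under=1−0.10=0.90, ¬downhill=1−0.43=0.57; AND[min(a, b)] → w = 0.44
Weighted average = (0.31·41.0 + 0.31·18.0 + 0.46·65.0 + 0.76·47.0 + 0.44·65.0) / (0.31 + 0.31 + 0.46 + 0.76 + 0.44)
  = 112.5100 / 2.2800 = 49.35

49.35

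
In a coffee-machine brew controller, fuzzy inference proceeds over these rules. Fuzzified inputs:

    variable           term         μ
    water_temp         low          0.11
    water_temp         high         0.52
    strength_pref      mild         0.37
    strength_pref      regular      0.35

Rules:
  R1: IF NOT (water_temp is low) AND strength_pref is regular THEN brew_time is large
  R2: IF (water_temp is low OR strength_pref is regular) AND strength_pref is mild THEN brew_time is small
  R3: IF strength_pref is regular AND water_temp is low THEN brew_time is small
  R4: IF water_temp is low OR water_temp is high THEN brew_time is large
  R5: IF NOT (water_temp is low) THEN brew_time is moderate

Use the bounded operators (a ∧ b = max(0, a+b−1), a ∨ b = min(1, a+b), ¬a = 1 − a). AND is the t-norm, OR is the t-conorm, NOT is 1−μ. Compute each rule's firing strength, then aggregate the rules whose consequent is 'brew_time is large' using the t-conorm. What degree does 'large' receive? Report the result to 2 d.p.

0.87

R1: ¬low=1−0.11=0.89, regular=0.35; AND[max(0, a+b−1)] → w = 0.24
R2: (low=0.11 OR regular=0.35) = 0.46; AND[max(0, a+b−1)] with mild=0.37 → w = 0.00
R3: regular=0.35, low=0.11; AND[max(0, a+b−1)] → w = 0.00
R4: low=0.11, high=0.52; OR[min(1, a+b)] → w = 0.63
R5: ¬low=1−0.11=0.89 → w = 0.89
Rules with consequent 'large': {R1, R4} → strengths 0.24, 0.63
Aggregate via t-conorm [min(1, a+b)]: 0.87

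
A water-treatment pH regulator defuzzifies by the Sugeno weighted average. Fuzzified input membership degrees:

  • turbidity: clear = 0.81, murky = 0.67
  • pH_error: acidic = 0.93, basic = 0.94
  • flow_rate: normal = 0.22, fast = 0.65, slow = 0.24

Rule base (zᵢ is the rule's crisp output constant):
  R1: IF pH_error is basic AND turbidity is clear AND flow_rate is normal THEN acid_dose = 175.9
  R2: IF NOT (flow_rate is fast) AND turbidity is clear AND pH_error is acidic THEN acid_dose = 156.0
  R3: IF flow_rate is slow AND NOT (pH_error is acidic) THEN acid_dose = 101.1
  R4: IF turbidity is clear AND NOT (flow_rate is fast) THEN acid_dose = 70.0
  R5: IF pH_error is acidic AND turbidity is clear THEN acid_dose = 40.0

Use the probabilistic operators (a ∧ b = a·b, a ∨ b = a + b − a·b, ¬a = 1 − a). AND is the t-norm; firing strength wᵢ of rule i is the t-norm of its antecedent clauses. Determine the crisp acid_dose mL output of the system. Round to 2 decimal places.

82.35

R1 (z=175.9): basic=0.94, clear=0.81, normal=0.22; AND[a·b] → w = 0.1675
R2 (z=156.0): ¬fast=1−0.65=0.35, clear=0.81, acidic=0.93; AND[a·b] → w = 0.2637
R3 (z=101.1): slow=0.24, ¬acidic=1−0.93=0.07; AND[a·b] → w = 0.0168
R4 (z=70.0): clear=0.81, ¬fast=1−0.65=0.35; AND[a·b] → w = 0.2835
R5 (z=40.0): acidic=0.93, clear=0.81; AND[a·b] → w = 0.7533
Weighted average = (0.1675·175.9 + 0.2637·156.0 + 0.0168·101.1 + 0.2835·70.0 + 0.7533·40.0) / (0.1675 + 0.2637 + 0.0168 + 0.2835 + 0.7533)
  = 122.2703 / 1.4848 = 82.35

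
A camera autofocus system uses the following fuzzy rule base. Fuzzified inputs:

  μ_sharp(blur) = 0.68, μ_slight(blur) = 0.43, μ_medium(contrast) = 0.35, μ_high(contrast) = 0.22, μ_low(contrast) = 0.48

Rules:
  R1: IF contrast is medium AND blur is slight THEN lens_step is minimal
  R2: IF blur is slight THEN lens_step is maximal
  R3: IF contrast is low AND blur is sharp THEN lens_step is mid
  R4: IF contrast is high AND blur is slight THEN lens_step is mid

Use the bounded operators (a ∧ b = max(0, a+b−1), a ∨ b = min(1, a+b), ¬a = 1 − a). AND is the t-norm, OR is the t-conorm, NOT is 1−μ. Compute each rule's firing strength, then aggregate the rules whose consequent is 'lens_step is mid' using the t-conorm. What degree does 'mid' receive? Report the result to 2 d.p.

R1: medium=0.35, slight=0.43; AND[max(0, a+b−1)] → w = 0.00
R2: slight=0.43 → w = 0.43
R3: low=0.48, sharp=0.68; AND[max(0, a+b−1)] → w = 0.16
R4: high=0.22, slight=0.43; AND[max(0, a+b−1)] → w = 0.00
Rules with consequent 'mid': {R3, R4} → strengths 0.16, 0.00
Aggregate via t-conorm [min(1, a+b)]: 0.16

0.16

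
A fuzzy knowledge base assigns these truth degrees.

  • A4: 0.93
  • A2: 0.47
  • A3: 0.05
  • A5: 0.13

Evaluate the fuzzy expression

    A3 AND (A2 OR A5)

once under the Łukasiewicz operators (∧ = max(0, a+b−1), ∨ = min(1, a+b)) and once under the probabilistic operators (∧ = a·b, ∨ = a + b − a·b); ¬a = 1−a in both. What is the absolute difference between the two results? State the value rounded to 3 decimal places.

0.027

Under Łukasiewicz:
  A2 OR A5 = min(1, a+b) on (0.47, 0.13) = 0.60
  A3 AND (A2 OR A5) = max(0, a+b−1) on (0.05, 0.60) = 0.00
  → value = 0.0000
Under probabilistic:
  A2 OR A5 = a + b − a·b on (0.4700, 0.1300) = 0.5389
  A3 AND (A2 OR A5) = a·b on (0.0500, 0.5389) = 0.0269
  → value = 0.0269
|0.0000 − 0.0269| = 0.027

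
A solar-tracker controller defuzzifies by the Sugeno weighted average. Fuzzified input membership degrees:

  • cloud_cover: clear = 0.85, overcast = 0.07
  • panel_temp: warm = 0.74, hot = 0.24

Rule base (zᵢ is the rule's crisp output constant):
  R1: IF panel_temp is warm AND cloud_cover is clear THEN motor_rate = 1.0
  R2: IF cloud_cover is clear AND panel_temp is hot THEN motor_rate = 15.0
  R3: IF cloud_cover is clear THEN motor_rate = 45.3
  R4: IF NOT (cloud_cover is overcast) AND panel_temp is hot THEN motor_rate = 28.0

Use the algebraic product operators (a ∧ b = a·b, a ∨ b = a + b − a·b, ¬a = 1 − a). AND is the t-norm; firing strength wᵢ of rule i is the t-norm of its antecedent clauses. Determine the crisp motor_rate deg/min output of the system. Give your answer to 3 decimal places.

R1 (z=1.0): warm=0.74, clear=0.85; AND[a·b] → w = 0.6290
R2 (z=15.0): clear=0.85, hot=0.24; AND[a·b] → w = 0.2040
R3 (z=45.3): clear=0.85 → w = 0.8500
R4 (z=28.0): ¬overcast=1−0.07=0.93, hot=0.24; AND[a·b] → w = 0.2232
Weighted average = (0.6290·1.0 + 0.2040·15.0 + 0.8500·45.3 + 0.2232·28.0) / (0.6290 + 0.2040 + 0.8500 + 0.2232)
  = 48.4436 / 1.9062 = 25.414

25.414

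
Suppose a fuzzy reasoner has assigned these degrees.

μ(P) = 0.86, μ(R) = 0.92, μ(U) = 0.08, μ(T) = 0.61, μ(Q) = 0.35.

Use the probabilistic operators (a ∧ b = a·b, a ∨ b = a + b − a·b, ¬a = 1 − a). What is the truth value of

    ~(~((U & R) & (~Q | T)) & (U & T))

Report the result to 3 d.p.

0.954

U & R = a·b on (0.0800, 0.9200) = 0.0736
~Q = 1 − 0.3500 = 0.6500
~Q | T = a + b − a·b on (0.6500, 0.6100) = 0.8635
(U & R) & (~Q | T) = a·b on (0.0736, 0.8635) = 0.0636
~((U & R) & (~Q | T)) = 1 − 0.0636 = 0.9364
U & T = a·b on (0.0800, 0.6100) = 0.0488
~((U & R) & (~Q | T)) & (U & T) = a·b on (0.9364, 0.0488) = 0.0457
~(~((U & R) & (~Q | T)) & (U & T)) = 1 − 0.0457 = 0.9543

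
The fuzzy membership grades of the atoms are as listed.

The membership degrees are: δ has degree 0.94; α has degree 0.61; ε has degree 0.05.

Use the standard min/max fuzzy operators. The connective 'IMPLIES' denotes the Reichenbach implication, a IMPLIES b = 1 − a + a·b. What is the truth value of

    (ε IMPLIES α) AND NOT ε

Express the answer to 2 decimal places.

ε IMPLIES α  [Reichenbach: 1 − a + a·b] with a=0.05, b=0.61 → 0.98
NOT ε = 1 − 0.05 = 0.95
(ε IMPLIES α) AND NOT ε = min(a, b) on (0.98, 0.95) = 0.95

0.95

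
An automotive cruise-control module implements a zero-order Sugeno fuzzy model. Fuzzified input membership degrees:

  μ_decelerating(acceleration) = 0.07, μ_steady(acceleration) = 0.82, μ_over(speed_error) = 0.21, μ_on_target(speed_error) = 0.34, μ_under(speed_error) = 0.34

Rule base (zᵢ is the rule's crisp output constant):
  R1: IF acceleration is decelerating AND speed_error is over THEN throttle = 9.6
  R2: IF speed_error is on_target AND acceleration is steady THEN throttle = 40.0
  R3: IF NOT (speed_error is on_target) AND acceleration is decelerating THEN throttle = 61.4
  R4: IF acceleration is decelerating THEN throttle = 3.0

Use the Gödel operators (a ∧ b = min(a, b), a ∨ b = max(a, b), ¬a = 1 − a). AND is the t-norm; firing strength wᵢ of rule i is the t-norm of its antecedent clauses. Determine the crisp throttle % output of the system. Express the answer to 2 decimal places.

34.15

R1 (z=9.6): decelerating=0.07, over=0.21; AND[min(a, b)] → w = 0.07
R2 (z=40.0): on_target=0.34, steady=0.82; AND[min(a, b)] → w = 0.34
R3 (z=61.4): ¬on_target=1−0.34=0.66, decelerating=0.07; AND[min(a, b)] → w = 0.07
R4 (z=3.0): decelerating=0.07 → w = 0.07
Weighted average = (0.07·9.6 + 0.34·40.0 + 0.07·61.4 + 0.07·3.0) / (0.07 + 0.34 + 0.07 + 0.07)
  = 18.7800 / 0.5500 = 34.15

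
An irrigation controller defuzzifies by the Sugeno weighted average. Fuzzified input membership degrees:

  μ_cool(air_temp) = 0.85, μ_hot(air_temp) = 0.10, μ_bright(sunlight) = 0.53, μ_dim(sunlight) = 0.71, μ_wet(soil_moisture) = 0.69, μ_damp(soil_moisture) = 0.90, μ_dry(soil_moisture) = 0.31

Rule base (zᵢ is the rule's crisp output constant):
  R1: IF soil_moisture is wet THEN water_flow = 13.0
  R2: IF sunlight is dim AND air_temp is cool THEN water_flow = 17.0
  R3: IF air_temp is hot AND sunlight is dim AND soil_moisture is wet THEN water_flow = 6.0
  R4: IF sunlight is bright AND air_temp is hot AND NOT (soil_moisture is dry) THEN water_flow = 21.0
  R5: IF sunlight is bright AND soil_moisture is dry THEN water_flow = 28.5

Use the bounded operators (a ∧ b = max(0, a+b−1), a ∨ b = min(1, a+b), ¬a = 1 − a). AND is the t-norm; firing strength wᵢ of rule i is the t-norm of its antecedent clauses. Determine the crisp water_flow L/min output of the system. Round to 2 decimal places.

14.79

R1 (z=13.0): wet=0.69 → w = 0.69
R2 (z=17.0): dim=0.71, cool=0.85; AND[max(0, a+b−1)] → w = 0.56
R3 (z=6.0): hot=0.10, dim=0.71, wet=0.69; AND[max(0, a+b−1)] → w = 0.00
R4 (z=21.0): bright=0.53, hot=0.10, ¬dry=1−0.31=0.69; AND[max(0, a+b−1)] → w = 0.00
R5 (z=28.5): bright=0.53, dry=0.31; AND[max(0, a+b−1)] → w = 0.00
Weighted average = (0.69·13.0 + 0.56·17.0 + 0.00·6.0 + 0.00·21.0 + 0.00·28.5) / (0.69 + 0.56 + 0.00 + 0.00 + 0.00)
  = 18.4900 / 1.2500 = 14.79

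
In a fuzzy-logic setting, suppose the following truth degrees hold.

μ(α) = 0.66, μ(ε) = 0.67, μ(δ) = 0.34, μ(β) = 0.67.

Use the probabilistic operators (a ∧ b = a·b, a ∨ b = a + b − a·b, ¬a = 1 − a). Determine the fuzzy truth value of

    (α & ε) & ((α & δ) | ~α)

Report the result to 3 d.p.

α & ε = a·b on (0.6600, 0.6700) = 0.4422
α & δ = a·b on (0.6600, 0.3400) = 0.2244
~α = 1 − 0.6600 = 0.3400
(α & δ) | ~α = a + b − a·b on (0.2244, 0.3400) = 0.4881
(α & ε) & ((α & δ) | ~α) = a·b on (0.4422, 0.4881) = 0.2158

0.216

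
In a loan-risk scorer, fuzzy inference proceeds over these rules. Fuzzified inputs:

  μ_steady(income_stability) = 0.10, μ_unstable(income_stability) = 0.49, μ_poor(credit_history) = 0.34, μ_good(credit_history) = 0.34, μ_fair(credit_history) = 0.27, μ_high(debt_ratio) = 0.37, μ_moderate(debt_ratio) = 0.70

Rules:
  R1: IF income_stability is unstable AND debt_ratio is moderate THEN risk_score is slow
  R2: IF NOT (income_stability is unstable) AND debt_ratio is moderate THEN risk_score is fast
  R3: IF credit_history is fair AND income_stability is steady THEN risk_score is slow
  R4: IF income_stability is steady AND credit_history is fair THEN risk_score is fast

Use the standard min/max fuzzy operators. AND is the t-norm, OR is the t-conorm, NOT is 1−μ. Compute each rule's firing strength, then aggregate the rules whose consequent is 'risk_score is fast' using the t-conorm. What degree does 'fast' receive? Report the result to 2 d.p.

R1: unstable=0.49, moderate=0.70; AND[min(a, b)] → w = 0.49
R2: ¬unstable=1−0.49=0.51, moderate=0.70; AND[min(a, b)] → w = 0.51
R3: fair=0.27, steady=0.10; AND[min(a, b)] → w = 0.10
R4: steady=0.10, fair=0.27; AND[min(a, b)] → w = 0.10
Rules with consequent 'fast': {R2, R4} → strengths 0.51, 0.10
Aggregate via t-conorm [max(a, b)]: 0.51

0.51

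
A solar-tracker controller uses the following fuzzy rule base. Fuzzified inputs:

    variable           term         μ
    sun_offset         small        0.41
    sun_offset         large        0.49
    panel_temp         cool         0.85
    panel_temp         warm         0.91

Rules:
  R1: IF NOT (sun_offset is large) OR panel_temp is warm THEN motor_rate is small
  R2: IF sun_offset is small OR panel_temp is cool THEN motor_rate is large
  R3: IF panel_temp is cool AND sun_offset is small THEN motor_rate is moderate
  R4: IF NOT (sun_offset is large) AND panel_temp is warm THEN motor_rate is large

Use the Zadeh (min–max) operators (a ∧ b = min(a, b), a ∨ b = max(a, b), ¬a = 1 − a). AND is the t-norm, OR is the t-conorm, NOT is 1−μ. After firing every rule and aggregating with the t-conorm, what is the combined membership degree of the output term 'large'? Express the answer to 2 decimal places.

0.85

R1: ¬large=1−0.49=0.51, warm=0.91; OR[max(a, b)] → w = 0.91
R2: small=0.41, cool=0.85; OR[max(a, b)] → w = 0.85
R3: cool=0.85, small=0.41; AND[min(a, b)] → w = 0.41
R4: ¬large=1−0.49=0.51, warm=0.91; AND[min(a, b)] → w = 0.51
Rules with consequent 'large': {R2, R4} → strengths 0.85, 0.51
Aggregate via t-conorm [max(a, b)]: 0.85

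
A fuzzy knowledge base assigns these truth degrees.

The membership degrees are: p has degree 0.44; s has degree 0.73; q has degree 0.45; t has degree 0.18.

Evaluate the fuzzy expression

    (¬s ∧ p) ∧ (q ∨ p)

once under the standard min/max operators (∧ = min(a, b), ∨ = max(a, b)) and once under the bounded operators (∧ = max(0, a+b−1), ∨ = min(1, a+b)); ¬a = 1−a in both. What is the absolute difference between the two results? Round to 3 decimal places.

0.270

Under standard min/max:
  ¬s = 1 − 0.73 = 0.27
  ¬s ∧ p = min(a, b) on (0.27, 0.44) = 0.27
  q ∨ p = max(a, b) on (0.45, 0.44) = 0.45
  (¬s ∧ p) ∧ (q ∨ p) = min(a, b) on (0.27, 0.45) = 0.27
  → value = 0.2700
Under bounded:
  ¬s = 1 − 0.73 = 0.27
  ¬s ∧ p = max(0, a+b−1) on (0.27, 0.44) = 0.00
  q ∨ p = min(1, a+b) on (0.45, 0.44) = 0.89
  (¬s ∧ p) ∧ (q ∨ p) = max(0, a+b−1) on (0.00, 0.89) = 0.00
  → value = 0.0000
|0.2700 − 0.0000| = 0.270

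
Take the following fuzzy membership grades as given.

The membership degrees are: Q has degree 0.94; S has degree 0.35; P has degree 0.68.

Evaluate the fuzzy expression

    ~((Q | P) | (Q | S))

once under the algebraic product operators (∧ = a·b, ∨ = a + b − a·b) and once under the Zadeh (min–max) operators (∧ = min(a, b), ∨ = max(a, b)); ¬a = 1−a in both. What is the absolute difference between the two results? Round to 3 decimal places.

0.059

Under algebraic product:
  Q | P = a + b − a·b on (0.9400, 0.6800) = 0.9808
  Q | S = a + b − a·b on (0.9400, 0.3500) = 0.9610
  (Q | P) | (Q | S) = a + b − a·b on (0.9808, 0.9610) = 0.9993
  ~((Q | P) | (Q | S)) = 1 − 0.9993 = 0.0007
  → value = 0.0007
Under Zadeh (min–max):
  Q | P = max(a, b) on (0.94, 0.68) = 0.94
  Q | S = max(a, b) on (0.94, 0.35) = 0.94
  (Q | P) | (Q | S) = max(a, b) on (0.94, 0.94) = 0.94
  ~((Q | P) | (Q | S)) = 1 − 0.94 = 0.06
  → value = 0.0600
|0.0007 − 0.0600| = 0.059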